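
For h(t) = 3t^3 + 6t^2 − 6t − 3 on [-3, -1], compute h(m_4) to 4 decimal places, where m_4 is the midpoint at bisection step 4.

-0.1699

t = -2 gives h = 9, positive; keep [-3, -2]
t = -2.5 gives h = 2.625, positive; keep [-3, -2.5]
t = -2.75 gives h = -3.515625, negative; keep [-2.75, -2.5]
t = -2.625 gives h = -0.1699, negative; keep [-2.625, -2.5]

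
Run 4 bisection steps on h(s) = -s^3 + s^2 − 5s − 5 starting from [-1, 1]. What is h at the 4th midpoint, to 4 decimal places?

h(0) = -5 < 0, so the root lies in [-1, 0]
h(-0.5) = -2.125 < 0, so the root lies in [-1, -0.5]
h(-0.75) = -0.265625 < 0, so the root lies in [-1, -0.75]
h(-0.875) = 0.8105 > 0, so the root lies in [-0.875, -0.75]

0.8105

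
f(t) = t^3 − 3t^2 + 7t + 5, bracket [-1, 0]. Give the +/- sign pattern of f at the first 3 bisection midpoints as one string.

+--

midpoint -0.5: f = 0.625 > 0 → [-1, -0.5]
midpoint -0.75: f = -2.359375 < 0 → [-0.75, -0.5]
midpoint -0.625: f = -0.791016 < 0 → [-0.625, -0.5]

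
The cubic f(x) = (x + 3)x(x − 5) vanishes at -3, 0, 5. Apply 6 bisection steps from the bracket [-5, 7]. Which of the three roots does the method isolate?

5

midpoint 1: f = -16 < 0 → [1, 7]
midpoint 4: f = -28 < 0 → [4, 7]
midpoint 5.5: f = 23.375 > 0 → [4, 5.5]
midpoint 4.75: f = -9.2031 < 0 → [4.75, 5.5]
midpoint 5.125: f = 5.2051 > 0 → [4.75, 5.125]
midpoint 4.9375: f = -2.4495 < 0 → [4.9375, 5.125]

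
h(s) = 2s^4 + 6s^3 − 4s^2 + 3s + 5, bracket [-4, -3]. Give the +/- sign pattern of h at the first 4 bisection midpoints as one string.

h(-3.5) = -11.625 < 0, so the root lies in [-4, -3.5]
h(-3.75) = 16.601562 > 0, so the root lies in [-3.75, -3.5]
h(-3.625) = 1.105957 > 0, so the root lies in [-3.625, -3.5]
h(-3.5625) = -5.5883 < 0, so the root lies in [-3.625, -3.5625]

-++-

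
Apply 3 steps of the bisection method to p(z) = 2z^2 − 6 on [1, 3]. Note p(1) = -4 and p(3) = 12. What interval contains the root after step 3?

p(2) = 2 > 0, so the root lies in [1, 2]
p(1.5) = -1.5 < 0, so the root lies in [1.5, 2]
p(1.75) = 0.125 > 0, so the root lies in [1.5, 1.75]

[1.5, 1.75]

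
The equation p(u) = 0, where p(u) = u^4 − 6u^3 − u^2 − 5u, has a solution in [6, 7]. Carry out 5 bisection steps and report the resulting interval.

[6.28125, 6.3125]

m = 6.5, p(m) = 62.5625 (+); new bracket [6, 6.5]
m = 6.25, p(m) = -9.277344 (−); new bracket [6.25, 6.5]
m = 6.375, p(m) = 24.640869 (+); new bracket [6.25, 6.375]
m = 6.3125, p(m) = 7.1956 (+); new bracket [6.25, 6.3125]
m = 6.28125, p(m) = -1.1607 (−); new bracket [6.28125, 6.3125]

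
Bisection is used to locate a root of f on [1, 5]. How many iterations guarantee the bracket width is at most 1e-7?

26

Width after n steps is 4/2^n. Need 2^n ≥ 4/1e-7 = 40000000.
2^25 = 33554432 < 40000000 ≤ 2^26 = 67108864, so n = 26.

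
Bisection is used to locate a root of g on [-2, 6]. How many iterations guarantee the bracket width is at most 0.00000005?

Width after n steps is 8/2^n. Need 2^n ≥ 8/0.00000005 = 160000000.
2^27 = 134217728 < 160000000 ≤ 2^28 = 268435456, so n = 28.

28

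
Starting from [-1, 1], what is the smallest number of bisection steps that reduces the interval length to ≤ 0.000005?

Width after n steps is 2/2^n. Need 2^n ≥ 2/0.000005 = 400000.
2^18 = 262144 < 400000 ≤ 2^19 = 524288, so n = 19.

19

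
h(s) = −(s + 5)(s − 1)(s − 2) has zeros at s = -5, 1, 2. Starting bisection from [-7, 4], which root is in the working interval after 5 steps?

m = -1.5, h(m) = -30.625 (−); new bracket [-7, -1.5]
m = -4.25, h(m) = -24.609375 (−); new bracket [-7, -4.25]
m = -5.625, h(m) = 31.572266 (+); new bracket [-5.625, -4.25]
m = -4.9375, h(m) = -2.5745 (−); new bracket [-5.625, -4.9375]
m = -5.28125, h(m) = 12.8631 (+); new bracket [-5.28125, -4.9375]

-5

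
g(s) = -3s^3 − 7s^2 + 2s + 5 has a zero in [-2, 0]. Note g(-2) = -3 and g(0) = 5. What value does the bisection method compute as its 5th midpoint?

-0.8125

s = -1 gives g = -1, negative; keep [-1, 0]
s = -0.5 gives g = 2.625, positive; keep [-1, -0.5]
s = -0.75 gives g = 0.828125, positive; keep [-1, -0.75]
s = -0.875 gives g = -0.0996, negative; keep [-0.875, -0.75]
s = -0.8125 gives g = 0.363, positive; keep [-0.875, -0.8125]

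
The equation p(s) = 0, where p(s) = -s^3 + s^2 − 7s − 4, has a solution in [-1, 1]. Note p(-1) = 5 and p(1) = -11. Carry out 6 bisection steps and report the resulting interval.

[-0.53125, -0.5]

p(0) = -4 < 0, so the root lies in [-1, 0]
p(-0.5) = -0.125 < 0, so the root lies in [-1, -0.5]
p(-0.75) = 2.234375 > 0, so the root lies in [-0.75, -0.5]
p(-0.625) = 1.0098 > 0, so the root lies in [-0.625, -0.5]
p(-0.5625) = 0.4319 > 0, so the root lies in [-0.5625, -0.5]
p(-0.53125) = 0.1509 > 0, so the root lies in [-0.53125, -0.5]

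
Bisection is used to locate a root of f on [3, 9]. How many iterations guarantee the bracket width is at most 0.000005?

Width after n steps is 6/2^n. Need 2^n ≥ 6/0.000005 = 1200000.
2^20 = 1048576 < 1200000 ≤ 2^21 = 2097152, so n = 21.

21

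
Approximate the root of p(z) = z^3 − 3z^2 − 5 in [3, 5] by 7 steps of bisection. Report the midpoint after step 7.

3.421875

z = 4 gives p = 11, positive; keep [3, 4]
z = 3.5 gives p = 1.125, positive; keep [3, 3.5]
z = 3.25 gives p = -2.359375, negative; keep [3.25, 3.5]
z = 3.375 gives p = -0.7285, negative; keep [3.375, 3.5]
z = 3.4375 gives p = 0.1697, positive; keep [3.375, 3.4375]
z = 3.40625 gives p = -0.2865, negative; keep [3.40625, 3.4375]
z = 3.421875 gives p = -0.0602, negative; keep [3.421875, 3.4375]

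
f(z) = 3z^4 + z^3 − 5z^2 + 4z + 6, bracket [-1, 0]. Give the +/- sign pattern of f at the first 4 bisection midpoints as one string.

z = -0.5 gives f = 2.8125, positive; keep [-1, -0.5]
z = -0.75 gives f = 0.714844, positive; keep [-1, -0.75]
z = -0.875 gives f = -0.239502, negative; keep [-0.875, -0.75]
z = -0.8125 gives f = 0.2203, positive; keep [-0.875, -0.8125]

++-+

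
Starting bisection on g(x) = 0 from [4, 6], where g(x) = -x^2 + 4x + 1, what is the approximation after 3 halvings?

4.25

m = 5, g(m) = -4 (−); new bracket [4, 5]
m = 4.5, g(m) = -1.25 (−); new bracket [4, 4.5]
m = 4.25, g(m) = -0.0625 (−); new bracket [4, 4.25]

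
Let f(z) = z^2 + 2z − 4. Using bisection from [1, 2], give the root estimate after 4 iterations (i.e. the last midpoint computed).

midpoint 1.5: f = 1.25 > 0 → [1, 1.5]
midpoint 1.25: f = 0.0625 > 0 → [1, 1.25]
midpoint 1.125: f = -0.484375 < 0 → [1.125, 1.25]
midpoint 1.1875: f = -0.2148 < 0 → [1.1875, 1.25]

1.1875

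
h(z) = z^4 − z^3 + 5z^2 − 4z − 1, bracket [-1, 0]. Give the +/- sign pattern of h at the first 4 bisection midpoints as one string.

z = -0.5 gives h = 2.4375, positive; keep [-0.5, 0]
z = -0.25 gives h = 0.332031, positive; keep [-0.25, 0]
z = -0.125 gives h = -0.419678, negative; keep [-0.25, -0.125]
z = -0.1875 gives h = -0.0664, negative; keep [-0.25, -0.1875]

++--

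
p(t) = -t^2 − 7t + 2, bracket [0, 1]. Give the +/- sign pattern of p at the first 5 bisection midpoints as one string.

-+---

t = 0.5 gives p = -1.75, negative; keep [0, 0.5]
t = 0.25 gives p = 0.1875, positive; keep [0.25, 0.5]
t = 0.375 gives p = -0.765625, negative; keep [0.25, 0.375]
t = 0.3125 gives p = -0.2852, negative; keep [0.25, 0.3125]
t = 0.28125 gives p = -0.0479, negative; keep [0.25, 0.28125]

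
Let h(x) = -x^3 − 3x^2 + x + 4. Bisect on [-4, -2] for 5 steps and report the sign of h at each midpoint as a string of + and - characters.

+--+-

m = -3, h(m) = 1 (+); new bracket [-3, -2]
m = -2.5, h(m) = -1.625 (−); new bracket [-3, -2.5]
m = -2.75, h(m) = -0.640625 (−); new bracket [-3, -2.75]
m = -2.875, h(m) = 0.0918 (+); new bracket [-2.875, -2.75]
m = -2.8125, h(m) = -0.2957 (−); new bracket [-2.875, -2.8125]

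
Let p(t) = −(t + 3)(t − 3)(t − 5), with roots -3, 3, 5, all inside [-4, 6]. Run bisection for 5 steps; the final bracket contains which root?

p(1) = -32 < 0, so the root lies in [-4, 1]
p(-1.5) = -43.875 < 0, so the root lies in [-4, -1.5]
p(-2.75) = -11.140625 < 0, so the root lies in [-4, -2.75]
p(-3.375) = 20.0215 > 0, so the root lies in [-3.375, -2.75]
p(-3.0625) = 3.0549 > 0, so the root lies in [-3.0625, -2.75]

-3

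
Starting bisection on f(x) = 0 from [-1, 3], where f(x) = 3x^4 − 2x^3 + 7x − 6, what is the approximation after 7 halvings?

midpoint 1: f = 2 > 0 → [-1, 1]
midpoint 0: f = -6 < 0 → [0, 1]
midpoint 0.5: f = -2.5625 < 0 → [0.5, 1]
midpoint 0.75: f = -0.6445 < 0 → [0.75, 1]
midpoint 0.875: f = 0.5437 > 0 → [0.75, 0.875]
midpoint 0.8125: f = -0.0778 < 0 → [0.8125, 0.875]
midpoint 0.84375: f = 0.2254 > 0 → [0.8125, 0.84375]

0.84375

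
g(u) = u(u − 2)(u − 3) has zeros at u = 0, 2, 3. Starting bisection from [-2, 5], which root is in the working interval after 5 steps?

0

g(1.5) = 1.125 > 0, so the root lies in [-2, 1.5]
g(-0.25) = -1.828125 < 0, so the root lies in [-0.25, 1.5]
g(0.625) = 2.041016 > 0, so the root lies in [-0.25, 0.625]
g(0.1875) = 0.9558 > 0, so the root lies in [-0.25, 0.1875]
g(-0.03125) = -0.1924 < 0, so the root lies in [-0.03125, 0.1875]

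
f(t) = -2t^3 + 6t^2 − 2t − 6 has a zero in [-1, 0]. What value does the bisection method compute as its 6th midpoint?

midpoint -0.5: f = -3.25 < 0 → [-1, -0.5]
midpoint -0.75: f = -0.28125 < 0 → [-1, -0.75]
midpoint -0.875: f = 1.683594 > 0 → [-0.875, -0.75]
midpoint -0.8125: f = 0.6587 > 0 → [-0.8125, -0.75]
midpoint -0.78125: f = 0.1783 > 0 → [-0.78125, -0.75]
midpoint -0.765625: f = -0.0541 < 0 → [-0.78125, -0.765625]

-0.765625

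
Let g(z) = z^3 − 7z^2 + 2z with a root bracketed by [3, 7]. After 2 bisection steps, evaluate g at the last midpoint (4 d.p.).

-24.0000

g(5) = -40 < 0, so the root lies in [5, 7]
g(6) = -24 < 0, so the root lies in [6, 7]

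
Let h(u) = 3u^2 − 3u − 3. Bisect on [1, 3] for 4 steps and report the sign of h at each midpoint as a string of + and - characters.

h(2) = 3 > 0, so the root lies in [1, 2]
h(1.5) = -0.75 < 0, so the root lies in [1.5, 2]
h(1.75) = 0.9375 > 0, so the root lies in [1.5, 1.75]
h(1.625) = 0.0469 > 0, so the root lies in [1.5, 1.625]

+-++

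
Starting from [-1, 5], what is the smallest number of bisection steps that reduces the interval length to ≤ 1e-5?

20

Width after n steps is 6/2^n. Need 2^n ≥ 6/1e-5 = 600000.
2^19 = 524288 < 600000 ≤ 2^20 = 1048576, so n = 20.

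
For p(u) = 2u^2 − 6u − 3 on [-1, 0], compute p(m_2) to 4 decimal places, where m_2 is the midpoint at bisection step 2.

midpoint -0.5: p = 0.5 > 0 → [-0.5, 0]
midpoint -0.25: p = -1.375 < 0 → [-0.5, -0.25]

-1.3750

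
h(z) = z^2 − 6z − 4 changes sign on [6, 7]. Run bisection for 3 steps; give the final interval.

midpoint 6.5: h = -0.75 < 0 → [6.5, 7]
midpoint 6.75: h = 1.0625 > 0 → [6.5, 6.75]
midpoint 6.625: h = 0.140625 > 0 → [6.5, 6.625]

[6.5, 6.625]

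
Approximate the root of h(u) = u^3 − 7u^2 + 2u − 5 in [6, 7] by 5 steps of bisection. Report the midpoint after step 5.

6.84375

h(6.5) = -13.125 < 0, so the root lies in [6.5, 7]
h(6.75) = -2.890625 < 0, so the root lies in [6.75, 7]
h(6.875) = 2.841797 > 0, so the root lies in [6.75, 6.875]
h(6.8125) = -0.0769 < 0, so the root lies in [6.8125, 6.875]
h(6.84375) = 1.3692 > 0, so the root lies in [6.8125, 6.84375]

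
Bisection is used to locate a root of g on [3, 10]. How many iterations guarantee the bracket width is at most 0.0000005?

24

Width after n steps is 7/2^n. Need 2^n ≥ 7/0.0000005 = 14000000.
2^23 = 8388608 < 14000000 ≤ 2^24 = 16777216, so n = 24.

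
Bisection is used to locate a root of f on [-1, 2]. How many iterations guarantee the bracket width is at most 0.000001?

Width after n steps is 3/2^n. Need 2^n ≥ 3/0.000001 = 3000000.
2^21 = 2097152 < 3000000 ≤ 2^22 = 4194304, so n = 22.

22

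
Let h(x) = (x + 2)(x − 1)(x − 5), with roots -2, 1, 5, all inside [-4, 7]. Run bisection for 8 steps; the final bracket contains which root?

5

midpoint 1.5: h = -6.125 < 0 → [1.5, 7]
midpoint 4.25: h = -15.234375 < 0 → [4.25, 7]
midpoint 5.625: h = 22.041016 > 0 → [4.25, 5.625]
midpoint 4.9375: h = -1.7073 < 0 → [4.9375, 5.625]
midpoint 5.28125: h = 8.7674 > 0 → [4.9375, 5.28125]
midpoint 5.109375: h = 3.1954 > 0 → [4.9375, 5.109375]
midpoint 5.0234375: h = 0.6623 > 0 → [4.9375, 5.0234375]
midpoint 4.98046875: h = -0.5427 < 0 → [4.98046875, 5.0234375]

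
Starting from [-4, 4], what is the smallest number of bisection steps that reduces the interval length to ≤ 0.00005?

Width after n steps is 8/2^n. Need 2^n ≥ 8/0.00005 = 160000.
2^17 = 131072 < 160000 ≤ 2^18 = 262144, so n = 18.

18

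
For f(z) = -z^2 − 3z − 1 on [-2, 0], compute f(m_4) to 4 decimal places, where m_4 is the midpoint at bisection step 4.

-0.0156

m = -1, f(m) = 1 (+); new bracket [-1, 0]
m = -0.5, f(m) = 0.25 (+); new bracket [-0.5, 0]
m = -0.25, f(m) = -0.3125 (−); new bracket [-0.5, -0.25]
m = -0.375, f(m) = -0.0156 (−); new bracket [-0.5, -0.375]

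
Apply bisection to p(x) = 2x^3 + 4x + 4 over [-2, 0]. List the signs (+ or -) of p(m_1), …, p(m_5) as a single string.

-++--

x = -1 gives p = -2, negative; keep [-1, 0]
x = -0.5 gives p = 1.75, positive; keep [-1, -0.5]
x = -0.75 gives p = 0.15625, positive; keep [-1, -0.75]
x = -0.875 gives p = -0.8398, negative; keep [-0.875, -0.75]
x = -0.8125 gives p = -0.3228, negative; keep [-0.8125, -0.75]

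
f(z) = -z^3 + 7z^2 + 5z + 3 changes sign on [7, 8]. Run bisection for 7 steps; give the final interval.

m = 7.5, f(m) = 12.375 (+); new bracket [7.5, 8]
m = 7.75, f(m) = -3.296875 (−); new bracket [7.5, 7.75]
m = 7.625, f(m) = 4.787109 (+); new bracket [7.625, 7.75]
m = 7.6875, f(m) = 0.8079 (+); new bracket [7.6875, 7.75]
m = 7.71875, f(m) = -1.2287 (−); new bracket [7.6875, 7.71875]
m = 7.703125, f(m) = -0.2065 (−); new bracket [7.6875, 7.703125]
m = 7.6953125, f(m) = 0.3017 (+); new bracket [7.6953125, 7.703125]

[7.6953125, 7.703125]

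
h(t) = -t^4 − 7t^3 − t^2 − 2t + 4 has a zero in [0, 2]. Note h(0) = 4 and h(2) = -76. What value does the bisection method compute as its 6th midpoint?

0.65625

t = 1 gives h = -7, negative; keep [0, 1]
t = 0.5 gives h = 1.8125, positive; keep [0.5, 1]
t = 0.75 gives h = -1.332031, negative; keep [0.5, 0.75]
t = 0.625 gives h = 0.4978, positive; keep [0.625, 0.75]
t = 0.6875 gives h = -0.3457, negative; keep [0.625, 0.6875]
t = 0.65625 gives h = 0.093, positive; keep [0.65625, 0.6875]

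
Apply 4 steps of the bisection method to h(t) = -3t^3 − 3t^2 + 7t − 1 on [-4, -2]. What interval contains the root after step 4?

m = -3, h(m) = 32 (+); new bracket [-3, -2]
m = -2.5, h(m) = 9.625 (+); new bracket [-2.5, -2]
m = -2.25, h(m) = 2.234375 (+); new bracket [-2.25, -2]
m = -2.125, h(m) = -0.6348 (−); new bracket [-2.25, -2.125]

[-2.25, -2.125]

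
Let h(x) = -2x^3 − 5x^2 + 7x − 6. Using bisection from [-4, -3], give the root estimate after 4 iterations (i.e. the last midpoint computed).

x = -3.5 gives h = -6, negative; keep [-4, -3.5]
x = -3.75 gives h = 2.90625, positive; keep [-3.75, -3.5]
x = -3.625 gives h = -1.808594, negative; keep [-3.75, -3.625]
x = -3.6875 gives h = 0.4819, positive; keep [-3.6875, -3.625]

-3.6875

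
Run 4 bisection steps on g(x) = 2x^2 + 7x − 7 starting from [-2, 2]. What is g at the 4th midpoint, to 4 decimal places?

-0.6250

midpoint 0: g = -7 < 0 → [0, 2]
midpoint 1: g = 2 > 0 → [0, 1]
midpoint 0.5: g = -3 < 0 → [0.5, 1]
midpoint 0.75: g = -0.625 < 0 → [0.75, 1]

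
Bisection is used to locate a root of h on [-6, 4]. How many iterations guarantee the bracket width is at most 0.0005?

Width after n steps is 10/2^n. Need 2^n ≥ 10/0.0005 = 20000.
2^14 = 16384 < 20000 ≤ 2^15 = 32768, so n = 15.

15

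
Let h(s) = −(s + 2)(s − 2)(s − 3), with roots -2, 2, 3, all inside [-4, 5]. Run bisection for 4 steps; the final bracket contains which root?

s = 0.5 gives h = -9.375, negative; keep [-4, 0.5]
s = -1.75 gives h = -4.453125, negative; keep [-4, -1.75]
s = -2.875 gives h = 25.060547, positive; keep [-2.875, -1.75]
s = -2.3125 gives h = 7.1594, positive; keep [-2.3125, -1.75]

-2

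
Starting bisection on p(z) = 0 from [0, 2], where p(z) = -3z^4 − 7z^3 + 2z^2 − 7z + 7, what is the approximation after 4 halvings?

0.625

z = 1 gives p = -8, negative; keep [0, 1]
z = 0.5 gives p = 2.9375, positive; keep [0.5, 1]
z = 0.75 gives p = -1.027344, negative; keep [0.5, 0.75]
z = 0.625 gives p = 1.2395, positive; keep [0.625, 0.75]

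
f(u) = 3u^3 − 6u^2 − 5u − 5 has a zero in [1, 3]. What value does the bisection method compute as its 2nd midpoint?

2.5

m = 2, f(m) = -15 (−); new bracket [2, 3]
m = 2.5, f(m) = -8.125 (−); new bracket [2.5, 3]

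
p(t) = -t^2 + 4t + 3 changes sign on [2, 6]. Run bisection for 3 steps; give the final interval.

[4.5, 5]

t = 4 gives p = 3, positive; keep [4, 6]
t = 5 gives p = -2, negative; keep [4, 5]
t = 4.5 gives p = 0.75, positive; keep [4.5, 5]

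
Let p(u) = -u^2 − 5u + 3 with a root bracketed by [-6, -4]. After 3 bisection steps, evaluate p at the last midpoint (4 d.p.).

u = -5 gives p = 3, positive; keep [-6, -5]
u = -5.5 gives p = 0.25, positive; keep [-6, -5.5]
u = -5.75 gives p = -1.3125, negative; keep [-5.75, -5.5]

-1.3125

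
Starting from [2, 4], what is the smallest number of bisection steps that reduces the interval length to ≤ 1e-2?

8

Width after n steps is 2/2^n. Need 2^n ≥ 2/1e-2 = 200.
2^7 = 128 < 200 ≤ 2^8 = 256, so n = 8.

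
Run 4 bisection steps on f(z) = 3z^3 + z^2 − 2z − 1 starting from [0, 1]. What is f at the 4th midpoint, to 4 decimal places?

-0.3557

midpoint 0.5: f = -1.375 < 0 → [0.5, 1]
midpoint 0.75: f = -0.671875 < 0 → [0.75, 1]
midpoint 0.875: f = 0.025391 > 0 → [0.75, 0.875]
midpoint 0.8125: f = -0.3557 < 0 → [0.8125, 0.875]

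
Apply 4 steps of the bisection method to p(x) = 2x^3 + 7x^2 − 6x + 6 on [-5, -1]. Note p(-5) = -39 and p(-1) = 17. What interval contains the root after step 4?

m = -3, p(m) = 33 (+); new bracket [-5, -3]
m = -4, p(m) = 14 (+); new bracket [-5, -4]
m = -4.5, p(m) = -7.5 (−); new bracket [-4.5, -4]
m = -4.25, p(m) = 4.4062 (+); new bracket [-4.5, -4.25]

[-4.5, -4.25]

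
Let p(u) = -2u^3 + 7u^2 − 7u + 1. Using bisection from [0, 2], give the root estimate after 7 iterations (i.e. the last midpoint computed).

0.171875

m = 1, p(m) = -1 (−); new bracket [0, 1]
m = 0.5, p(m) = -1 (−); new bracket [0, 0.5]
m = 0.25, p(m) = -0.34375 (−); new bracket [0, 0.25]
m = 0.125, p(m) = 0.2305 (+); new bracket [0.125, 0.25]
m = 0.1875, p(m) = -0.0796 (−); new bracket [0.125, 0.1875]
m = 0.15625, p(m) = 0.0695 (+); new bracket [0.15625, 0.1875]
m = 0.171875, p(m) = -0.0065 (−); new bracket [0.15625, 0.171875]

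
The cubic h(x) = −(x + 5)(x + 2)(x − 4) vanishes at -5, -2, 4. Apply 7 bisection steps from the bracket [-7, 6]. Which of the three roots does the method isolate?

x = -0.5 gives h = 30.375, positive; keep [-0.5, 6]
x = 2.75 gives h = 46.015625, positive; keep [2.75, 6]
x = 4.375 gives h = -22.412109, negative; keep [2.75, 4.375]
x = 3.5625 gives h = 20.8376, positive; keep [3.5625, 4.375]
x = 3.96875 gives h = 1.6729, positive; keep [3.96875, 4.375]
x = 4.171875 gives h = -9.7294, negative; keep [3.96875, 4.171875]
x = 4.0703125 gives h = -3.8714, negative; keep [3.96875, 4.0703125]

4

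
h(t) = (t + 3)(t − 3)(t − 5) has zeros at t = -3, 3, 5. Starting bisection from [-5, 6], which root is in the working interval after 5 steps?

midpoint 0.5: h = 39.375 > 0 → [-5, 0.5]
midpoint -2.25: h = 28.546875 > 0 → [-5, -2.25]
midpoint -3.625: h = -35.712891 < 0 → [-3.625, -2.25]
midpoint -2.9375: h = 2.9456 > 0 → [-3.625, -2.9375]
midpoint -3.28125: h = -14.6297 < 0 → [-3.28125, -2.9375]

-3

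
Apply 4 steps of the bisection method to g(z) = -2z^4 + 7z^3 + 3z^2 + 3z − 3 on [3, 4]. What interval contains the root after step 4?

m = 3.5, g(m) = 44.25 (+); new bracket [3.5, 4]
m = 3.75, g(m) = 24.070312 (+); new bracket [3.75, 4]
m = 3.875, g(m) = 10.032715 (+); new bracket [3.875, 4]
m = 3.9375, g(m) = 1.9084 (+); new bracket [3.9375, 4]

[3.9375, 4]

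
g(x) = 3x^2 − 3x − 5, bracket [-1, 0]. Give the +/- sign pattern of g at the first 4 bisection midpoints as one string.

---+

g(-0.5) = -2.75 < 0, so the root lies in [-1, -0.5]
g(-0.75) = -1.0625 < 0, so the root lies in [-1, -0.75]
g(-0.875) = -0.078125 < 0, so the root lies in [-1, -0.875]
g(-0.9375) = 0.4492 > 0, so the root lies in [-0.9375, -0.875]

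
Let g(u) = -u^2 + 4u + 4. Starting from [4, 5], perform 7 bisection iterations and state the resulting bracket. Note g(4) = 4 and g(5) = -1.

m = 4.5, g(m) = 1.75 (+); new bracket [4.5, 5]
m = 4.75, g(m) = 0.4375 (+); new bracket [4.75, 5]
m = 4.875, g(m) = -0.265625 (−); new bracket [4.75, 4.875]
m = 4.8125, g(m) = 0.0898 (+); new bracket [4.8125, 4.875]
m = 4.84375, g(m) = -0.0869 (−); new bracket [4.8125, 4.84375]
m = 4.828125, g(m) = 0.0017 (+); new bracket [4.828125, 4.84375]
m = 4.8359375, g(m) = -0.0425 (−); new bracket [4.828125, 4.8359375]

[4.828125, 4.8359375]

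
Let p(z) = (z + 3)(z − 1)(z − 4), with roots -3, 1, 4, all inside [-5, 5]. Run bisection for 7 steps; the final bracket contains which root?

midpoint 0: p = 12 > 0 → [-5, 0]
midpoint -2.5: p = 11.375 > 0 → [-5, -2.5]
midpoint -3.75: p = -27.609375 < 0 → [-3.75, -2.5]
midpoint -3.125: p = -3.6738 < 0 → [-3.125, -2.5]
midpoint -2.8125: p = 4.8699 > 0 → [-3.125, -2.8125]
midpoint -2.96875: p = 0.8643 > 0 → [-3.125, -2.96875]
midpoint -3.046875: p = -1.3368 < 0 → [-3.046875, -2.96875]

-3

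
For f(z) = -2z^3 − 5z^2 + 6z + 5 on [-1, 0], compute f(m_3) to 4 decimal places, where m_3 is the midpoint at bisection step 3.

z = -0.5 gives f = 1, positive; keep [-1, -0.5]
z = -0.75 gives f = -1.46875, negative; keep [-0.75, -0.5]
z = -0.625 gives f = -0.214844, negative; keep [-0.625, -0.5]

-0.2148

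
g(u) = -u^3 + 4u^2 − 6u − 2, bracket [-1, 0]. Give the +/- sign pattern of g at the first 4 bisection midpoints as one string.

g(-0.5) = 2.125 > 0, so the root lies in [-0.5, 0]
g(-0.25) = -0.234375 < 0, so the root lies in [-0.5, -0.25]
g(-0.375) = 0.865234 > 0, so the root lies in [-0.375, -0.25]
g(-0.3125) = 0.2961 > 0, so the root lies in [-0.3125, -0.25]

+-++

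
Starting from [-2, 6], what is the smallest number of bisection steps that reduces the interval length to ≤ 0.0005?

Width after n steps is 8/2^n. Need 2^n ≥ 8/0.0005 = 16000.
2^13 = 8192 < 16000 ≤ 2^14 = 16384, so n = 14.

14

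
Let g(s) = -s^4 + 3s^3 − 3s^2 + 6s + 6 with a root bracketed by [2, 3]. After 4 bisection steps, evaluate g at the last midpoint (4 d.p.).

s = 2.5 gives g = 10.0625, positive; keep [2.5, 3]
s = 2.75 gives g = 5.011719, positive; keep [2.75, 3]
s = 2.875 gives g = 1.423584, positive; keep [2.875, 3]
s = 2.9375 gives g = -0.6775, negative; keep [2.875, 2.9375]

-0.6775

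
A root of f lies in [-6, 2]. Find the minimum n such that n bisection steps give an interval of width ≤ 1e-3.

13

Width after n steps is 8/2^n. Need 2^n ≥ 8/1e-3 = 8000.
2^12 = 4096 < 8000 ≤ 2^13 = 8192, so n = 13.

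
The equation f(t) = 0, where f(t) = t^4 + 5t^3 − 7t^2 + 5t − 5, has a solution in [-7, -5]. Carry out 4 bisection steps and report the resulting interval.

[-6.375, -6.25]

midpoint -6: f = -71 < 0 → [-7, -6]
midpoint -6.5: f = 78.6875 > 0 → [-6.5, -6]
midpoint -6.25: f = -4.511719 < 0 → [-6.5, -6.25]
midpoint -6.375: f = 34.8811 > 0 → [-6.375, -6.25]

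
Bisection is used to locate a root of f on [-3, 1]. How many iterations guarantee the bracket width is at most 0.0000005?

Width after n steps is 4/2^n. Need 2^n ≥ 4/0.0000005 = 8000000.
2^22 = 4194304 < 8000000 ≤ 2^23 = 8388608, so n = 23.

23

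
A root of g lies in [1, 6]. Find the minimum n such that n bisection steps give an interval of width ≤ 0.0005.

Width after n steps is 5/2^n. Need 2^n ≥ 5/0.0005 = 10000.
2^13 = 8192 < 10000 ≤ 2^14 = 16384, so n = 14.

14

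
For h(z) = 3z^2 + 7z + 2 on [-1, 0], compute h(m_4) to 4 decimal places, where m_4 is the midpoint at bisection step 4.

0.1055

m = -0.5, h(m) = -0.75 (−); new bracket [-0.5, 0]
m = -0.25, h(m) = 0.4375 (+); new bracket [-0.5, -0.25]
m = -0.375, h(m) = -0.203125 (−); new bracket [-0.375, -0.25]
m = -0.3125, h(m) = 0.1055 (+); new bracket [-0.375, -0.3125]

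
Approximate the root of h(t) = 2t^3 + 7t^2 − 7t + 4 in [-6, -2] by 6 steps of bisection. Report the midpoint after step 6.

-4.4375

midpoint -4: h = 16 > 0 → [-6, -4]
midpoint -5: h = -36 < 0 → [-5, -4]
midpoint -4.5: h = -5 < 0 → [-4.5, -4]
midpoint -4.25: h = 6.6562 > 0 → [-4.5, -4.25]
midpoint -4.375: h = 1.1289 > 0 → [-4.5, -4.375]
midpoint -4.4375: h = -1.8589 < 0 → [-4.4375, -4.375]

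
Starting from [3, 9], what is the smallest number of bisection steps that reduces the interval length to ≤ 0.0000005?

Width after n steps is 6/2^n. Need 2^n ≥ 6/0.0000005 = 12000000.
2^23 = 8388608 < 12000000 ≤ 2^24 = 16777216, so n = 24.

24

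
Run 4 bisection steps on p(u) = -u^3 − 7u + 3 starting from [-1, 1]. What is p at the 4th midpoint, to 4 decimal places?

p(0) = 3 > 0, so the root lies in [0, 1]
p(0.5) = -0.625 < 0, so the root lies in [0, 0.5]
p(0.25) = 1.234375 > 0, so the root lies in [0.25, 0.5]
p(0.375) = 0.3223 > 0, so the root lies in [0.375, 0.5]

0.3223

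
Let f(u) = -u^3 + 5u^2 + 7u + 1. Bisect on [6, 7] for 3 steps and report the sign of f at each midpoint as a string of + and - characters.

midpoint 6.5: f = -16.875 < 0 → [6, 6.5]
midpoint 6.25: f = -4.078125 < 0 → [6, 6.25]
midpoint 6.125: f = 1.669922 > 0 → [6.125, 6.25]

--+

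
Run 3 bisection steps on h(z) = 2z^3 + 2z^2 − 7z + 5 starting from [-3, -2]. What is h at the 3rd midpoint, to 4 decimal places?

m = -2.5, h(m) = 3.75 (+); new bracket [-3, -2.5]
m = -2.75, h(m) = -2.21875 (−); new bracket [-2.75, -2.5]
m = -2.625, h(m) = 0.980469 (+); new bracket [-2.75, -2.625]

0.9805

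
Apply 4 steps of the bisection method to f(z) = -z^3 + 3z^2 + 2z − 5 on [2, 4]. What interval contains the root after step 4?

[3.125, 3.25]

midpoint 3: f = 1 > 0 → [3, 4]
midpoint 3.5: f = -4.125 < 0 → [3, 3.5]
midpoint 3.25: f = -1.140625 < 0 → [3, 3.25]
midpoint 3.125: f = 0.0293 > 0 → [3.125, 3.25]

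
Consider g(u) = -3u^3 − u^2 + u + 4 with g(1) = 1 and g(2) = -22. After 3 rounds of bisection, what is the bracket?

u = 1.5 gives g = -6.875, negative; keep [1, 1.5]
u = 1.25 gives g = -2.171875, negative; keep [1, 1.25]
u = 1.125 gives g = -0.412109, negative; keep [1, 1.125]

[1, 1.125]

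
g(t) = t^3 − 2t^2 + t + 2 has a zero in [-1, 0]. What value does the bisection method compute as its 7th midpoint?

midpoint -0.5: g = 0.875 > 0 → [-1, -0.5]
midpoint -0.75: g = -0.296875 < 0 → [-0.75, -0.5]
midpoint -0.625: g = 0.349609 > 0 → [-0.75, -0.625]
midpoint -0.6875: g = 0.0422 > 0 → [-0.75, -0.6875]
midpoint -0.71875: g = -0.1233 < 0 → [-0.71875, -0.6875]
midpoint -0.703125: g = -0.0395 < 0 → [-0.703125, -0.6875]
midpoint -0.6953125: g = 0.0016 > 0 → [-0.703125, -0.6953125]

-0.6953125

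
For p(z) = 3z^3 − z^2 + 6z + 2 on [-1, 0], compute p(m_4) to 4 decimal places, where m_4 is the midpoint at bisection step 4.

-0.0642

midpoint -0.5: p = -1.625 < 0 → [-0.5, 0]
midpoint -0.25: p = 0.390625 > 0 → [-0.5, -0.25]
midpoint -0.375: p = -0.548828 < 0 → [-0.375, -0.25]
midpoint -0.3125: p = -0.0642 < 0 → [-0.3125, -0.25]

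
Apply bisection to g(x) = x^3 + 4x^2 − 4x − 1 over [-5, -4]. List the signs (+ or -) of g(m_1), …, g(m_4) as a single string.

m = -4.5, g(m) = 6.875 (+); new bracket [-5, -4.5]
m = -4.75, g(m) = 1.078125 (+); new bracket [-5, -4.75]
m = -4.875, g(m) = -2.294922 (−); new bracket [-4.875, -4.75]
m = -4.8125, g(m) = -0.5676 (−); new bracket [-4.8125, -4.75]

++--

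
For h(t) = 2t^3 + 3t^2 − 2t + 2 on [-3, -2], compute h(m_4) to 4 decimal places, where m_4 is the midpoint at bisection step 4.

-0.2046

m = -2.5, h(m) = -5.5 (−); new bracket [-2.5, -2]
m = -2.25, h(m) = -1.09375 (−); new bracket [-2.25, -2]
m = -2.125, h(m) = 0.605469 (+); new bracket [-2.25, -2.125]
m = -2.1875, h(m) = -0.2046 (−); new bracket [-2.1875, -2.125]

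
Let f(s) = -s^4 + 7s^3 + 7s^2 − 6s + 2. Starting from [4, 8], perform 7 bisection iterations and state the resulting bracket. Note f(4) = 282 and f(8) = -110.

[7.78125, 7.8125]

m = 6, f(m) = 434 (+); new bracket [6, 8]
m = 7, f(m) = 303 (+); new bracket [7, 8]
m = 7.5, f(m) = 139.8125 (+); new bracket [7.5, 8]
m = 7.75, f(m) = 26.8242 (+); new bracket [7.75, 8]
m = 7.875, f(m) = -38.467 (−); new bracket [7.75, 7.875]
m = 7.8125, f(m) = -5.0591 (−); new bracket [7.75, 7.8125]
m = 7.78125, f(m) = 11.0709 (+); new bracket [7.78125, 7.8125]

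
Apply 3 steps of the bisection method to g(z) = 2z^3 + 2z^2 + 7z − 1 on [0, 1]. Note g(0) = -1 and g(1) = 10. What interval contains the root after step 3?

g(0.5) = 3.25 > 0, so the root lies in [0, 0.5]
g(0.25) = 0.90625 > 0, so the root lies in [0, 0.25]
g(0.125) = -0.089844 < 0, so the root lies in [0.125, 0.25]

[0.125, 0.25]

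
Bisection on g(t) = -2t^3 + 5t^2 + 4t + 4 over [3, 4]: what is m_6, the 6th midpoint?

midpoint 3.5: g = -6.5 < 0 → [3, 3.5]
midpoint 3.25: g = 1.15625 > 0 → [3.25, 3.5]
midpoint 3.375: g = -2.433594 < 0 → [3.25, 3.375]
midpoint 3.3125: g = -0.5806 < 0 → [3.25, 3.3125]
midpoint 3.28125: g = 0.3022 > 0 → [3.28125, 3.3125]
midpoint 3.296875: g = -0.1356 < 0 → [3.28125, 3.296875]

3.296875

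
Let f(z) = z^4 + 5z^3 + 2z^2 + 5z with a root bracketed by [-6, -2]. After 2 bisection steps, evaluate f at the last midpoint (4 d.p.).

25.0000

f(-4) = -52 < 0, so the root lies in [-6, -4]
f(-5) = 25 > 0, so the root lies in [-5, -4]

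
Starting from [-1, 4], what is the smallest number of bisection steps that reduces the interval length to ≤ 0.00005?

17

Width after n steps is 5/2^n. Need 2^n ≥ 5/0.00005 = 100000.
2^16 = 65536 < 100000 ≤ 2^17 = 131072, so n = 17.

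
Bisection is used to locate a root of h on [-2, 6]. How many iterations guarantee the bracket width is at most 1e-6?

23

Width after n steps is 8/2^n. Need 2^n ≥ 8/1e-6 = 8000000.
2^22 = 4194304 < 8000000 ≤ 2^23 = 8388608, so n = 23.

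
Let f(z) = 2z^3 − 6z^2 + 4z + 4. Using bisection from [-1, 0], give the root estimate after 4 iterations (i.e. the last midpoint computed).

-0.5625

m = -0.5, f(m) = 0.25 (+); new bracket [-1, -0.5]
m = -0.75, f(m) = -3.21875 (−); new bracket [-0.75, -0.5]
m = -0.625, f(m) = -1.332031 (−); new bracket [-0.625, -0.5]
m = -0.5625, f(m) = -0.5044 (−); new bracket [-0.5625, -0.5]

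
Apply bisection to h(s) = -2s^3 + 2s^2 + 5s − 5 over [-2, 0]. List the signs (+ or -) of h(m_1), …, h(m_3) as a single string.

--+

midpoint -1: h = -6 < 0 → [-2, -1]
midpoint -1.5: h = -1.25 < 0 → [-2, -1.5]
midpoint -1.75: h = 3.09375 > 0 → [-1.75, -1.5]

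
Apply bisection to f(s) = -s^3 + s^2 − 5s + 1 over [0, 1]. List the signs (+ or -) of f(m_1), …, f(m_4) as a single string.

--++

midpoint 0.5: f = -1.375 < 0 → [0, 0.5]
midpoint 0.25: f = -0.203125 < 0 → [0, 0.25]
midpoint 0.125: f = 0.388672 > 0 → [0.125, 0.25]
midpoint 0.1875: f = 0.0911 > 0 → [0.1875, 0.25]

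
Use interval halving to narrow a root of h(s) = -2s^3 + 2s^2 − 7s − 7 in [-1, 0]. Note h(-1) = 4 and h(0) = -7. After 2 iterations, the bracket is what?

[-0.75, -0.5]

midpoint -0.5: h = -2.75 < 0 → [-1, -0.5]
midpoint -0.75: h = 0.21875 > 0 → [-0.75, -0.5]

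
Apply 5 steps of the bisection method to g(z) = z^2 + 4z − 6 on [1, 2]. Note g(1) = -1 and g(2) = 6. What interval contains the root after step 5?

midpoint 1.5: g = 2.25 > 0 → [1, 1.5]
midpoint 1.25: g = 0.5625 > 0 → [1, 1.25]
midpoint 1.125: g = -0.234375 < 0 → [1.125, 1.25]
midpoint 1.1875: g = 0.1602 > 0 → [1.125, 1.1875]
midpoint 1.15625: g = -0.0381 < 0 → [1.15625, 1.1875]

[1.15625, 1.1875]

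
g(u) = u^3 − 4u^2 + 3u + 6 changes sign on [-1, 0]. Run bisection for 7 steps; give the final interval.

midpoint -0.5: g = 3.375 > 0 → [-1, -0.5]
midpoint -0.75: g = 1.078125 > 0 → [-1, -0.75]
midpoint -0.875: g = -0.357422 < 0 → [-0.875, -0.75]
midpoint -0.8125: g = 0.3855 > 0 → [-0.875, -0.8125]
midpoint -0.84375: g = 0.0204 > 0 → [-0.875, -0.84375]
midpoint -0.859375: g = -0.1669 < 0 → [-0.859375, -0.84375]
midpoint -0.8515625: g = -0.0728 < 0 → [-0.8515625, -0.84375]

[-0.8515625, -0.84375]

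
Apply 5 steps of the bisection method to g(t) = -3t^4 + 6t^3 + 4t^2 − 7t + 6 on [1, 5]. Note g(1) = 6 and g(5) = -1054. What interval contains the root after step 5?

m = 3, g(m) = -60 (−); new bracket [1, 3]
m = 2, g(m) = 8 (+); new bracket [2, 3]
m = 2.5, g(m) = -9.9375 (−); new bracket [2, 2.5]
m = 2.25, g(m) = 1.957 (+); new bracket [2.25, 2.5]
m = 2.375, g(m) = -3.1335 (−); new bracket [2.25, 2.375]

[2.25, 2.375]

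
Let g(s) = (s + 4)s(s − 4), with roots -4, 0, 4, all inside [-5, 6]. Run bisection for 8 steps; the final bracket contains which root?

4

m = 0.5, g(m) = -7.875 (−); new bracket [0.5, 6]
m = 3.25, g(m) = -17.671875 (−); new bracket [3.25, 6]
m = 4.625, g(m) = 24.931641 (+); new bracket [3.25, 4.625]
m = 3.9375, g(m) = -1.9534 (−); new bracket [3.9375, 4.625]
m = 4.28125, g(m) = 9.9715 (+); new bracket [3.9375, 4.28125]
m = 4.109375, g(m) = 3.6449 (+); new bracket [3.9375, 4.109375]
m = 4.0234375, g(m) = 0.7566 (+); new bracket [3.9375, 4.0234375]
m = 3.98046875, g(m) = -0.6204 (−); new bracket [3.98046875, 4.0234375]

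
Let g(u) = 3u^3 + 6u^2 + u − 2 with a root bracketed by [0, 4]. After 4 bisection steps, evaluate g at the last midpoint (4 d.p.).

u = 2 gives g = 48, positive; keep [0, 2]
u = 1 gives g = 8, positive; keep [0, 1]
u = 0.5 gives g = 0.375, positive; keep [0, 0.5]
u = 0.25 gives g = -1.3281, negative; keep [0.25, 0.5]

-1.3281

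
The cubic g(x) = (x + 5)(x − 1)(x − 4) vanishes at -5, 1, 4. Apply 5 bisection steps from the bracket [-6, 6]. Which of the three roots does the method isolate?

-5

g(0) = 20 > 0, so the root lies in [-6, 0]
g(-3) = 56 > 0, so the root lies in [-6, -3]
g(-4.5) = 23.375 > 0, so the root lies in [-6, -4.5]
g(-5.25) = -14.4531 < 0, so the root lies in [-5.25, -4.5]
g(-4.875) = 6.5176 > 0, so the root lies in [-5.25, -4.875]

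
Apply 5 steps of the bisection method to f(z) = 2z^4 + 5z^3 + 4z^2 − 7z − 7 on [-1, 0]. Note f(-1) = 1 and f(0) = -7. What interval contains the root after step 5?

m = -0.5, f(m) = -3 (−); new bracket [-1, -0.5]
m = -0.75, f(m) = -0.976562 (−); new bracket [-1, -0.75]
m = -0.875, f(m) = 0.010254 (+); new bracket [-0.875, -0.75]
m = -0.8125, f(m) = -0.4821 (−); new bracket [-0.875, -0.8125]
m = -0.84375, f(m) = -0.2358 (−); new bracket [-0.875, -0.84375]

[-0.875, -0.84375]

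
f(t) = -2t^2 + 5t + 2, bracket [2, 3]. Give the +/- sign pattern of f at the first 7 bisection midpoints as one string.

t = 2.5 gives f = 2, positive; keep [2.5, 3]
t = 2.75 gives f = 0.625, positive; keep [2.75, 3]
t = 2.875 gives f = -0.15625, negative; keep [2.75, 2.875]
t = 2.8125 gives f = 0.2422, positive; keep [2.8125, 2.875]
t = 2.84375 gives f = 0.0449, positive; keep [2.84375, 2.875]
t = 2.859375 gives f = -0.0552, negative; keep [2.84375, 2.859375]
t = 2.8515625 gives f = -0.005, negative; keep [2.84375, 2.8515625]

++-++--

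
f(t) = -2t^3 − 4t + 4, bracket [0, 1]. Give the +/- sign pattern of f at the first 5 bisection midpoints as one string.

++---

m = 0.5, f(m) = 1.75 (+); new bracket [0.5, 1]
m = 0.75, f(m) = 0.15625 (+); new bracket [0.75, 1]
m = 0.875, f(m) = -0.839844 (−); new bracket [0.75, 0.875]
m = 0.8125, f(m) = -0.3228 (−); new bracket [0.75, 0.8125]
m = 0.78125, f(m) = -0.0787 (−); new bracket [0.75, 0.78125]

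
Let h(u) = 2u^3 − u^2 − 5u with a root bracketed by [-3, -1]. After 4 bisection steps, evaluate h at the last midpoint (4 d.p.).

h(-2) = -10 < 0, so the root lies in [-2, -1]
h(-1.5) = -1.5 < 0, so the root lies in [-1.5, -1]
h(-1.25) = 0.78125 > 0, so the root lies in [-1.5, -1.25]
h(-1.375) = -0.2148 < 0, so the root lies in [-1.375, -1.25]

-0.2148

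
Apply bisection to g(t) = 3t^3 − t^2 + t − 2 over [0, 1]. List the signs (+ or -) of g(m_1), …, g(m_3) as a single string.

--+

t = 0.5 gives g = -1.375, negative; keep [0.5, 1]
t = 0.75 gives g = -0.546875, negative; keep [0.75, 1]
t = 0.875 gives g = 0.119141, positive; keep [0.75, 0.875]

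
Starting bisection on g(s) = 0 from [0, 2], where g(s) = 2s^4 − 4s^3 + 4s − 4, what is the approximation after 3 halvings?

s = 1 gives g = -2, negative; keep [1, 2]
s = 1.5 gives g = -1.375, negative; keep [1.5, 2]
s = 1.75 gives g = 0.320312, positive; keep [1.5, 1.75]

1.75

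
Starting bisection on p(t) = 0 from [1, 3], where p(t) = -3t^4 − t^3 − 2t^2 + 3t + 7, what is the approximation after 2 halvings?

m = 2, p(m) = -51 (−); new bracket [1, 2]
m = 1.5, p(m) = -11.5625 (−); new bracket [1, 1.5]

1.5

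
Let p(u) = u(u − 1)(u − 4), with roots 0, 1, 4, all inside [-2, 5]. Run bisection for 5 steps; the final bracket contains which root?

4

midpoint 1.5: p = -1.875 < 0 → [1.5, 5]
midpoint 3.25: p = -5.484375 < 0 → [3.25, 5]
midpoint 4.125: p = 1.611328 > 0 → [3.25, 4.125]
midpoint 3.6875: p = -3.0969 < 0 → [3.6875, 4.125]
midpoint 3.90625: p = -1.0643 < 0 → [3.90625, 4.125]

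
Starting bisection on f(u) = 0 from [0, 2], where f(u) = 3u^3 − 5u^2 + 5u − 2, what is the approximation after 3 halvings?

f(1) = 1 > 0, so the root lies in [0, 1]
f(0.5) = -0.375 < 0, so the root lies in [0.5, 1]
f(0.75) = 0.203125 > 0, so the root lies in [0.5, 0.75]

0.75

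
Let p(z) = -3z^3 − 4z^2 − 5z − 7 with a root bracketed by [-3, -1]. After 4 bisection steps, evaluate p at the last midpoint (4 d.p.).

0.1113

z = -2 gives p = 11, positive; keep [-2, -1]
z = -1.5 gives p = 1.625, positive; keep [-1.5, -1]
z = -1.25 gives p = -1.140625, negative; keep [-1.5, -1.25]
z = -1.375 gives p = 0.1113, positive; keep [-1.375, -1.25]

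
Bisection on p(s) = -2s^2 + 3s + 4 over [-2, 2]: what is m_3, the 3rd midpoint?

p(0) = 4 > 0, so the root lies in [-2, 0]
p(-1) = -1 < 0, so the root lies in [-1, 0]
p(-0.5) = 2 > 0, so the root lies in [-1, -0.5]

-0.5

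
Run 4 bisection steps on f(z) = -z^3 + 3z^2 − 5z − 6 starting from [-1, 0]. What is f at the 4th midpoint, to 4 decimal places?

0.5793

f(-0.5) = -2.625 < 0, so the root lies in [-1, -0.5]
f(-0.75) = -0.140625 < 0, so the root lies in [-1, -0.75]
f(-0.875) = 1.341797 > 0, so the root lies in [-0.875, -0.75]
f(-0.8125) = 0.5793 > 0, so the root lies in [-0.8125, -0.75]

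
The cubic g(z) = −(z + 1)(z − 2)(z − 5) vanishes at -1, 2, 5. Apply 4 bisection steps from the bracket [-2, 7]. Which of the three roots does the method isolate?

5

midpoint 2.5: g = 4.375 > 0 → [2.5, 7]
midpoint 4.75: g = 3.953125 > 0 → [4.75, 7]
midpoint 5.875: g = -23.310547 < 0 → [4.75, 5.875]
midpoint 5.3125: g = -6.5344 < 0 → [4.75, 5.3125]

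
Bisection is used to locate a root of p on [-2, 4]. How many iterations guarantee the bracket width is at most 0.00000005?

Width after n steps is 6/2^n. Need 2^n ≥ 6/0.00000005 = 120000000.
2^26 = 67108864 < 120000000 ≤ 2^27 = 134217728, so n = 27.

27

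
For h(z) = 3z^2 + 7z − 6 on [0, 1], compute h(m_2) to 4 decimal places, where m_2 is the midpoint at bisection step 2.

0.9375

z = 0.5 gives h = -1.75, negative; keep [0.5, 1]
z = 0.75 gives h = 0.9375, positive; keep [0.5, 0.75]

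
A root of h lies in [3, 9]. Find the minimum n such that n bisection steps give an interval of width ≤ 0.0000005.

24

Width after n steps is 6/2^n. Need 2^n ≥ 6/0.0000005 = 12000000.
2^23 = 8388608 < 12000000 ≤ 2^24 = 16777216, so n = 24.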